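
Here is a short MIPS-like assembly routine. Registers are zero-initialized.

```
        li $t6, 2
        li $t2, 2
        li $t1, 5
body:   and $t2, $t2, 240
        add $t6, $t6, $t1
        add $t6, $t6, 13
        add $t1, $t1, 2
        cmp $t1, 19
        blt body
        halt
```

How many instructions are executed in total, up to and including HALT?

46

$t6=2
$t2=2
$t1=5
$t2=2&240=0
$t6=2+5=7
$t6=7+13=20
$t1=5+2=7
cmp $t1, 19  (cmp 7,19)
blt body: taken
$t2=0&240=0
$t6=20+7=27
$t6=27+13=40
$t1=7+2=9
cmp $t1, 19  (cmp 9,19)
blt body: taken
$t2=0&240=0
$t6=40+9=49
$t6=49+13=62
$t1=9+2=11
cmp $t1, 19  (cmp 11,19)
blt body: taken
$t2=0&240=0
$t6=62+11=73
$t6=73+13=86
$t1=11+2=13
cmp $t1, 19  (cmp 13,19)
blt body: taken
$t2=0&240=0
$t6=86+13=99
$t6=99+13=112
$t1=13+2=15
cmp $t1, 19  (cmp 15,19)
blt body: taken
$t2=0&240=0
$t6=112+15=127
$t6=127+13=140
$t1=15+2=17
cmp $t1, 19  (cmp 17,19)
blt body: taken
$t2=0&240=0
$t6=140+17=157
$t6=157+13=170
$t1=17+2=19
cmp $t1, 19  (cmp 19,19)
blt body: not taken
halt.
Total executed instructions: 46.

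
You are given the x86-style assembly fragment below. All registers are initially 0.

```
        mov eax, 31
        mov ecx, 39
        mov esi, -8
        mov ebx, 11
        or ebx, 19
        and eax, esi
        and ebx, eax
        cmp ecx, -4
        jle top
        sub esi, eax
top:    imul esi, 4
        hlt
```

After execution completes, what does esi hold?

-128

after mov eax, 31: eax=31
after mov ecx, 39: ecx=39
after mov esi, -8: esi=-8
after mov ebx, 11: ebx=11
after or ebx, 19: ebx=11|19=27
after and eax, esi: eax=31&(-8)=24
after and ebx, eax: ebx=27&24=24
cmp ecx, -4  (cmp 39,-4)
jle top: not taken
after sub esi, eax: esi=(-8)-24=-32
after imul esi, 4: esi=(-32)*4=-128
halt.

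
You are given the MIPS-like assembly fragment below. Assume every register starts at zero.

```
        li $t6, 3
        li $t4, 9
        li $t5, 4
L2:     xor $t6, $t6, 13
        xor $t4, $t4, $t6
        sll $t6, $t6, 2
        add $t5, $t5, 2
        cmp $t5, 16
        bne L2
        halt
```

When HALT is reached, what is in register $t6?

55972

after li $t6, 3: $t6=3
after li $t4, 9: $t4=9
after li $t5, 4: $t5=4
after xor $t6, $t6, 13: $t6=3^13=14
after xor $t4, $t4, $t6: $t4=9^14=7
after sll $t6, $t6, 2: $t6=14<<2=56
after add $t5, $t5, 2: $t5=4+2=6
cmp $t5, 16  (cmp 6,16)
bne L2: taken
after xor $t6, $t6, 13: $t6=56^13=53
after xor $t4, $t4, $t6: $t4=7^53=50
after sll $t6, $t6, 2: $t6=53<<2=212
after add $t5, $t5, 2: $t5=6+2=8
cmp $t5, 16  (cmp 8,16)
bne L2: taken
after xor $t6, $t6, 13: $t6=212^13=217
after xor $t4, $t4, $t6: $t4=50^217=235
after sll $t6, $t6, 2: $t6=217<<2=868
after add $t5, $t5, 2: $t5=8+2=10
cmp $t5, 16  (cmp 10,16)
bne L2: taken
after xor $t6, $t6, 13: $t6=868^13=873
after xor $t4, $t4, $t6: $t4=235^873=898
after sll $t6, $t6, 2: $t6=873<<2=3492
after add $t5, $t5, 2: $t5=10+2=12
cmp $t5, 16  (cmp 12,16)
bne L2: taken
after xor $t6, $t6, 13: $t6=3492^13=3497
after xor $t4, $t4, $t6: $t4=898^3497=3627
after sll $t6, $t6, 2: $t6=3497<<2=13988
after add $t5, $t5, 2: $t5=12+2=14
cmp $t5, 16  (cmp 14,16)
bne L2: taken
after xor $t6, $t6, 13: $t6=13988^13=13993
after xor $t4, $t4, $t6: $t4=3627^13993=14466
after sll $t6, $t6, 2: $t6=13993<<2=55972
after add $t5, $t5, 2: $t5=14+2=16
cmp $t5, 16  (cmp 16,16)
bne L2: not taken
halt.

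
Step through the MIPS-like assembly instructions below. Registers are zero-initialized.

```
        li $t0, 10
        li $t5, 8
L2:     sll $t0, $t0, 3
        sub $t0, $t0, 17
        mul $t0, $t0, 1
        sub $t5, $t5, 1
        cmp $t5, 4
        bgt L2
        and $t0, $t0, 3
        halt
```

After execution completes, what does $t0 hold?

3

after li $t0, 10: $t0=10
after li $t5, 8: $t5=8
after sll $t0, $t0, 3: $t0=10<<3=80
after sub $t0, $t0, 17: $t0=80-17=63
after mul $t0, $t0, 1: $t0=63*1=63
after sub $t5, $t5, 1: $t5=8-1=7
cmp $t5, 4  (cmp 7,4)
bgt L2: taken
after sll $t0, $t0, 3: $t0=63<<3=504
after sub $t0, $t0, 17: $t0=504-17=487
after mul $t0, $t0, 1: $t0=487*1=487
after sub $t5, $t5, 1: $t5=7-1=6
cmp $t5, 4  (cmp 6,4)
bgt L2: taken
after sll $t0, $t0, 3: $t0=487<<3=3896
after sub $t0, $t0, 17: $t0=3896-17=3879
after mul $t0, $t0, 1: $t0=3879*1=3879
after sub $t5, $t5, 1: $t5=6-1=5
cmp $t5, 4  (cmp 5,4)
bgt L2: taken
after sll $t0, $t0, 3: $t0=3879<<3=31032
after sub $t0, $t0, 17: $t0=31032-17=31015
after mul $t0, $t0, 1: $t0=31015*1=31015
after sub $t5, $t5, 1: $t5=5-1=4
cmp $t5, 4  (cmp 4,4)
bgt L2: not taken
after and $t0, $t0, 3: $t0=31015&3=3
halt.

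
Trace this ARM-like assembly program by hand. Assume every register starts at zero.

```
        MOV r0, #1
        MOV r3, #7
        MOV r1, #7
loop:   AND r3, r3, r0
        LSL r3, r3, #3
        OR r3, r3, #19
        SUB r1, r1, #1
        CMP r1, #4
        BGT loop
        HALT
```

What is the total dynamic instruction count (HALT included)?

22

MOV r0, #1 → r0=1
MOV r3, #7 → r3=7
MOV r1, #7 → r1=7
AND r3, r3, r0 → r3=7&1=1
LSL r3, r3, #3 → r3=1<<3=8
OR r3, r3, #19 → r3=8|19=27
SUB r1, r1, #1 → r1=7-1=6
CMP r1, #4  (cmp 6,4)
BGT loop: taken
AND r3, r3, r0 → r3=27&1=1
LSL r3, r3, #3 → r3=1<<3=8
OR r3, r3, #19 → r3=8|19=27
SUB r1, r1, #1 → r1=6-1=5
CMP r1, #4  (cmp 5,4)
BGT loop: taken
AND r3, r3, r0 → r3=27&1=1
LSL r3, r3, #3 → r3=1<<3=8
OR r3, r3, #19 → r3=8|19=27
SUB r1, r1, #1 → r1=5-1=4
CMP r1, #4  (cmp 4,4)
BGT loop: not taken
halt.
Total executed instructions: 22.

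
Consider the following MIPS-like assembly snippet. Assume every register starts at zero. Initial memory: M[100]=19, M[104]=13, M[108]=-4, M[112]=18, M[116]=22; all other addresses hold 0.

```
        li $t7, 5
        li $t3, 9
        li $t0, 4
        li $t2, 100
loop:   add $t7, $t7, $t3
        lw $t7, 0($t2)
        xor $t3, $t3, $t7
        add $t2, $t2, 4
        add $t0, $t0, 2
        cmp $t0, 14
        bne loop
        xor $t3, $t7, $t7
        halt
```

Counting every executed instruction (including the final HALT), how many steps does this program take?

41

after li $t7, 5: $t7=5
after li $t3, 9: $t3=9
after li $t0, 4: $t0=4
after li $t2, 100: $t2=100
after add $t7, $t7, $t3: $t7=5+9=14
after lw $t7, 0($t2): $t7=M[100]=19
after xor $t3, $t3, $t7: $t3=9^19=26
after add $t2, $t2, 4: $t2=100+4=104
after add $t0, $t0, 2: $t0=4+2=6
cmp $t0, 14  (cmp 6,14)
bne loop: taken
after add $t7, $t7, $t3: $t7=19+26=45
after lw $t7, 0($t2): $t7=M[104]=13
after xor $t3, $t3, $t7: $t3=26^13=23
after add $t2, $t2, 4: $t2=104+4=108
after add $t0, $t0, 2: $t0=6+2=8
cmp $t0, 14  (cmp 8,14)
bne loop: taken
after add $t7, $t7, $t3: $t7=13+23=36
after lw $t7, 0($t2): $t7=M[108]=-4
after xor $t3, $t3, $t7: $t3=23^(-4)=-21
after add $t2, $t2, 4: $t2=108+4=112
after add $t0, $t0, 2: $t0=8+2=10
cmp $t0, 14  (cmp 10,14)
bne loop: taken
after add $t7, $t7, $t3: $t7=(-4)+(-21)=-25
after lw $t7, 0($t2): $t7=M[112]=18
after xor $t3, $t3, $t7: $t3=(-21)^18=-7
after add $t2, $t2, 4: $t2=112+4=116
after add $t0, $t0, 2: $t0=10+2=12
cmp $t0, 14  (cmp 12,14)
bne loop: taken
after add $t7, $t7, $t3: $t7=18+(-7)=11
after lw $t7, 0($t2): $t7=M[116]=22
after xor $t3, $t3, $t7: $t3=(-7)^22=-17
after add $t2, $t2, 4: $t2=116+4=120
after add $t0, $t0, 2: $t0=12+2=14
cmp $t0, 14  (cmp 14,14)
bne loop: not taken
after xor $t3, $t7, $t7: $t3=22^22=0
halt.
Total executed instructions: 41.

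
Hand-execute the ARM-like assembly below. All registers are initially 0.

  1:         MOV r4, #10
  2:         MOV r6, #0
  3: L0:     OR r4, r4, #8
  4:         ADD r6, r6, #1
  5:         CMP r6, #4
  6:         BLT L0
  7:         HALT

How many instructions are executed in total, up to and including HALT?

after MOV r4, #10: r4=10
after MOV r6, #0: r6=0
after OR r4, r4, #8: r4=10|8=10
after ADD r6, r6, #1: r6=0+1=1
CMP r6, #4  (cmp 1,4)
BLT L0: taken
after OR r4, r4, #8: r4=10|8=10
after ADD r6, r6, #1: r6=1+1=2
CMP r6, #4  (cmp 2,4)
BLT L0: taken
after OR r4, r4, #8: r4=10|8=10
after ADD r6, r6, #1: r6=2+1=3
CMP r6, #4  (cmp 3,4)
BLT L0: taken
after OR r4, r4, #8: r4=10|8=10
after ADD r6, r6, #1: r6=3+1=4
CMP r6, #4  (cmp 4,4)
BLT L0: not taken
halt.
Total executed instructions: 19.

19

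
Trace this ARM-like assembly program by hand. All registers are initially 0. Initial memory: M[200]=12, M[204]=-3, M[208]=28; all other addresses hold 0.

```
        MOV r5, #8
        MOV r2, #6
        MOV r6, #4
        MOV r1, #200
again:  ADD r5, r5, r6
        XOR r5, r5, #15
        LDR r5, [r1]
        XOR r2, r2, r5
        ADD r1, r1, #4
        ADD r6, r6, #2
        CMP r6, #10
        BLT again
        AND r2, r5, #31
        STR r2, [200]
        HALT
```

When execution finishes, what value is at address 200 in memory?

28

r5=8
r2=6
r6=4
r1=200
r5=8+4=12
r5=12^15=3
r5=M[200]=12
r2=6^12=10
r1=200+4=204
r6=4+2=6
CMP r6, #10  (cmp 6,10)
BLT again: taken
r5=12+6=18
r5=18^15=29
r5=M[204]=-3
r2=10^(-3)=-9
r1=204+4=208
r6=6+2=8
CMP r6, #10  (cmp 8,10)
BLT again: taken
r5=(-3)+8=5
r5=5^15=10
r5=M[208]=28
r2=(-9)^28=-21
r1=208+4=212
r6=8+2=10
CMP r6, #10  (cmp 10,10)
BLT again: not taken
r2=28&31=28
STR r2, [200] → M[200]=28
halt.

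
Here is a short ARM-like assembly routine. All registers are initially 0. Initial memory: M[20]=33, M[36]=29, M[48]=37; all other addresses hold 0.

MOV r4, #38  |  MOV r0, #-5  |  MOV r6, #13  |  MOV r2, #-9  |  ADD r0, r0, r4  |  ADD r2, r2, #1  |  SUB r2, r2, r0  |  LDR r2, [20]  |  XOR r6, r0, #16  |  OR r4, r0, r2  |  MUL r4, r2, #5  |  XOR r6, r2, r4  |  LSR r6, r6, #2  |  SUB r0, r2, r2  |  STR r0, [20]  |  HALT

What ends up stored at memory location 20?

MOV r4, #38 → r4=38
MOV r0, #-5 → r0=-5
MOV r6, #13 → r6=13
MOV r2, #-9 → r2=-9
ADD r0, r0, r4 → r0=(-5)+38=33
ADD r2, r2, #1 → r2=(-9)+1=-8
SUB r2, r2, r0 → r2=(-8)-33=-41
LDR r2, [20] → r2=M[20]=33
XOR r6, r0, #16 → r6=33^16=49
OR r4, r0, r2 → r4=33|33=33
MUL r4, r2, #5 → r4=33*5=165
XOR r6, r2, r4 → r6=33^165=132
LSR r6, r6, #2 → r6=132>>2=33
SUB r0, r2, r2 → r0=33-33=0
STR r0, [20] → M[20]=0
halt.

0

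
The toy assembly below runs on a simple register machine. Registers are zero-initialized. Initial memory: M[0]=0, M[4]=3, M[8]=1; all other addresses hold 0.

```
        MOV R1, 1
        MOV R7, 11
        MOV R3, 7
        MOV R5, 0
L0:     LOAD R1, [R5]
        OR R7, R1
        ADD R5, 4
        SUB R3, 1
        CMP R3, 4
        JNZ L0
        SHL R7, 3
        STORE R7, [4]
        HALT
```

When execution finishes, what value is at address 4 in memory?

88

after MOV R1, 1: R1=1
after MOV R7, 11: R7=11
after MOV R3, 7: R3=7
after MOV R5, 0: R5=0
after LOAD R1, [R5]: R1=M[0]=0
after OR R7, R1: R7=11|0=11
after ADD R5, 4: R5=0+4=4
after SUB R3, 1: R3=7-1=6
CMP R3, 4  (cmp 6,4)
JNZ L0: taken
after LOAD R1, [R5]: R1=M[4]=3
after OR R7, R1: R7=11|3=11
after ADD R5, 4: R5=4+4=8
after SUB R3, 1: R3=6-1=5
CMP R3, 4  (cmp 5,4)
JNZ L0: taken
after LOAD R1, [R5]: R1=M[8]=1
after OR R7, R1: R7=11|1=11
after ADD R5, 4: R5=8+4=12
after SUB R3, 1: R3=5-1=4
CMP R3, 4  (cmp 4,4)
JNZ L0: not taken
after SHL R7, 3: R7=11<<3=88
STORE R7, [4] → M[4]=88
halt.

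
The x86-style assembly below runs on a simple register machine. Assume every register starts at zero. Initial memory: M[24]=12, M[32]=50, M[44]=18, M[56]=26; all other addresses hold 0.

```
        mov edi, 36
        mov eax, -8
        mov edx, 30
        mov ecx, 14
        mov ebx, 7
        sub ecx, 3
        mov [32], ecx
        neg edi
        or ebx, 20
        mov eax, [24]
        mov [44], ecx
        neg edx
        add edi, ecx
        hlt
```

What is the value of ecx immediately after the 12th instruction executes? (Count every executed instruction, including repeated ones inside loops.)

after mov edi, 36: edi=36
after mov eax, -8: eax=-8
after mov edx, 30: edx=30
after mov ecx, 14: ecx=14
after mov ebx, 7: ebx=7
after sub ecx, 3: ecx=14-3=11
mov [32], ecx → M[32]=11
after neg edi: edi=-(36)=-36
after or ebx, 20: ebx=7|20=23
after mov eax, [24]: eax=M[24]=12
mov [44], ecx → M[44]=11
after neg edx: edx=-(30)=-30
After step 12: ecx = 11.

11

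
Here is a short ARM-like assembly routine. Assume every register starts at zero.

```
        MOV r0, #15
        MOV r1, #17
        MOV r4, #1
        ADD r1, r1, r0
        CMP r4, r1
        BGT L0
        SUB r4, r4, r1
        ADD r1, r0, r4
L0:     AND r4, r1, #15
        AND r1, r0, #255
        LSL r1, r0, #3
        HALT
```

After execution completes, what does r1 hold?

120

MOV r0, #15 → r0=15
MOV r1, #17 → r1=17
MOV r4, #1 → r4=1
ADD r1, r1, r0 → r1=17+15=32
CMP r4, r1  (cmp 1,32)
BGT L0: not taken
SUB r4, r4, r1 → r4=1-32=-31
ADD r1, r0, r4 → r1=15+(-31)=-16
AND r4, r1, #15 → r4=(-16)&15=0
AND r1, r0, #255 → r1=15&255=15
LSL r1, r0, #3 → r1=15<<3=120
halt.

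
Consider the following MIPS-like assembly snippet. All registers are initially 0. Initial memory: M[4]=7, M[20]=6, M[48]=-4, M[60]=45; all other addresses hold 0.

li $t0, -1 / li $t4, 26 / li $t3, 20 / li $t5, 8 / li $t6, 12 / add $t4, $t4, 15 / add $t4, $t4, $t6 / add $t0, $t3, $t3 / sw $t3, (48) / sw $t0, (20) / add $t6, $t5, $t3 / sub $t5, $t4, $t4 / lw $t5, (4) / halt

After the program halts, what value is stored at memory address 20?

40

$t0=-1
$t4=26
$t3=20
$t5=8
$t6=12
$t4=26+15=41
$t4=41+12=53
$t0=20+20=40
sw $t3, (48) → M[48]=20
sw $t0, (20) → M[20]=40
$t6=8+20=28
$t5=53-53=0
$t5=M[4]=7
halt.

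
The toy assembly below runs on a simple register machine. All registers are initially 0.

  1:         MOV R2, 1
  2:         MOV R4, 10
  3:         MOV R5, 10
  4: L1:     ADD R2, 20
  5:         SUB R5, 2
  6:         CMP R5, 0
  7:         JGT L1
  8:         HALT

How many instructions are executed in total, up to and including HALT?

24

R2=1
R4=10
R5=10
R2=1+20=21
R5=10-2=8
CMP R5, 0  (cmp 8,0)
JGT L1: taken
R2=21+20=41
R5=8-2=6
CMP R5, 0  (cmp 6,0)
JGT L1: taken
R2=41+20=61
R5=6-2=4
CMP R5, 0  (cmp 4,0)
JGT L1: taken
R2=61+20=81
R5=4-2=2
CMP R5, 0  (cmp 2,0)
JGT L1: taken
R2=81+20=101
R5=2-2=0
CMP R5, 0  (cmp 0,0)
JGT L1: not taken
halt.
Total executed instructions: 24.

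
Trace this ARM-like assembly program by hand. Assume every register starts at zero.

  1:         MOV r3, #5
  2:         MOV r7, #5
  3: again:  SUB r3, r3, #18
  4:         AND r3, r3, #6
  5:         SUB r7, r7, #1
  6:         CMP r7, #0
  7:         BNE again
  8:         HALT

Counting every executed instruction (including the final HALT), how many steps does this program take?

28

r3=5
r7=5
r3=5-18=-13
r3=(-13)&6=2
r7=5-1=4
CMP r7, #0  (cmp 4,0)
BNE again: taken
r3=2-18=-16
r3=(-16)&6=0
r7=4-1=3
CMP r7, #0  (cmp 3,0)
BNE again: taken
r3=0-18=-18
r3=(-18)&6=6
r7=3-1=2
CMP r7, #0  (cmp 2,0)
BNE again: taken
r3=6-18=-12
r3=(-12)&6=4
r7=2-1=1
CMP r7, #0  (cmp 1,0)
BNE again: taken
r3=4-18=-14
r3=(-14)&6=2
r7=1-1=0
CMP r7, #0  (cmp 0,0)
BNE again: not taken
halt.
Total executed instructions: 28.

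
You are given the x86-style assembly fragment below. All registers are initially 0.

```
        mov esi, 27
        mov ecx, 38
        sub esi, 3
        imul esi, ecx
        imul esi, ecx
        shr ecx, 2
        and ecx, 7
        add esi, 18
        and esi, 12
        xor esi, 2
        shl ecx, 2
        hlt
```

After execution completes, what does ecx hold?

4

mov esi, 27 → esi=27
mov ecx, 38 → ecx=38
sub esi, 3 → esi=27-3=24
imul esi, ecx → esi=24*38=912
imul esi, ecx → esi=912*38=34656
shr ecx, 2 → ecx=38>>2=9
and ecx, 7 → ecx=9&7=1
add esi, 18 → esi=34656+18=34674
and esi, 12 → esi=34674&12=0
xor esi, 2 → esi=0^2=2
shl ecx, 2 → ecx=1<<2=4
halt.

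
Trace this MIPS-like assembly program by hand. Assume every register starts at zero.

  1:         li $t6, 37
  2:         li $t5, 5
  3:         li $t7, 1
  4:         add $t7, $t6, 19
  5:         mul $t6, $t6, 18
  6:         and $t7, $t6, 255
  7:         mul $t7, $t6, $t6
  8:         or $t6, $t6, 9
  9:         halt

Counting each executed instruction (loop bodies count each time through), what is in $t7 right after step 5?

after li $t6, 37: $t6=37
after li $t5, 5: $t5=5
after li $t7, 1: $t7=1
after add $t7, $t6, 19: $t7=37+19=56
after mul $t6, $t6, 18: $t6=37*18=666
After step 5: $t7 = 56.

56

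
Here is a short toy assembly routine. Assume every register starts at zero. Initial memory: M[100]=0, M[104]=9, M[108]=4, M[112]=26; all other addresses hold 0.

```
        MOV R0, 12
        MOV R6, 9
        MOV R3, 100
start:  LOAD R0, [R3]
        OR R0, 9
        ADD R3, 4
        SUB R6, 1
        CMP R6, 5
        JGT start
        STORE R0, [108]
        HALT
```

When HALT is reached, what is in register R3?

116

R0=12
R6=9
R3=100
R0=M[100]=0
R0=0|9=9
R3=100+4=104
R6=9-1=8
CMP R6, 5  (cmp 8,5)
JGT start: taken
R0=M[104]=9
R0=9|9=9
R3=104+4=108
R6=8-1=7
CMP R6, 5  (cmp 7,5)
JGT start: taken
R0=M[108]=4
R0=4|9=13
R3=108+4=112
R6=7-1=6
CMP R6, 5  (cmp 6,5)
JGT start: taken
R0=M[112]=26
R0=26|9=27
R3=112+4=116
R6=6-1=5
CMP R6, 5  (cmp 5,5)
JGT start: not taken
STORE R0, [108] → M[108]=27
halt.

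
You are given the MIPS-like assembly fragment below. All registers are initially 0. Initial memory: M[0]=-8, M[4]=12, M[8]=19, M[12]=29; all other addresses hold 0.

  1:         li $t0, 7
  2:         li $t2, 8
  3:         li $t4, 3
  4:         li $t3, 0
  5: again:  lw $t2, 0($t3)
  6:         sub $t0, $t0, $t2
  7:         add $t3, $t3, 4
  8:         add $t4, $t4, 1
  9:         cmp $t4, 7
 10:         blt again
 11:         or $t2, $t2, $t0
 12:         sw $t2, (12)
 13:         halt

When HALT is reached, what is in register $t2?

li $t0, 7 → $t0=7
li $t2, 8 → $t2=8
li $t4, 3 → $t4=3
li $t3, 0 → $t3=0
lw $t2, 0($t3) → $t2=M[0]=-8
sub $t0, $t0, $t2 → $t0=7-(-8)=15
add $t3, $t3, 4 → $t3=0+4=4
add $t4, $t4, 1 → $t4=3+1=4
cmp $t4, 7  (cmp 4,7)
blt again: taken
lw $t2, 0($t3) → $t2=M[4]=12
sub $t0, $t0, $t2 → $t0=15-12=3
add $t3, $t3, 4 → $t3=4+4=8
add $t4, $t4, 1 → $t4=4+1=5
cmp $t4, 7  (cmp 5,7)
blt again: taken
lw $t2, 0($t3) → $t2=M[8]=19
sub $t0, $t0, $t2 → $t0=3-19=-16
add $t3, $t3, 4 → $t3=8+4=12
add $t4, $t4, 1 → $t4=5+1=6
cmp $t4, 7  (cmp 6,7)
blt again: taken
lw $t2, 0($t3) → $t2=M[12]=29
sub $t0, $t0, $t2 → $t0=(-16)-29=-45
add $t3, $t3, 4 → $t3=12+4=16
add $t4, $t4, 1 → $t4=6+1=7
cmp $t4, 7  (cmp 7,7)
blt again: not taken
or $t2, $t2, $t0 → $t2=29|(-45)=-33
sw $t2, (12) → M[12]=-33
halt.

-33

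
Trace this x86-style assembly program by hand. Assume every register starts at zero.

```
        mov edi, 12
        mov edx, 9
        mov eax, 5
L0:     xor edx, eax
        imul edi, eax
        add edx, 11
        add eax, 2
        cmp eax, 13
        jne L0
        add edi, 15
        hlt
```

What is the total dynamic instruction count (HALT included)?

29

after mov edi, 12: edi=12
after mov edx, 9: edx=9
after mov eax, 5: eax=5
after xor edx, eax: edx=9^5=12
after imul edi, eax: edi=12*5=60
after add edx, 11: edx=12+11=23
after add eax, 2: eax=5+2=7
cmp eax, 13  (cmp 7,13)
jne L0: taken
after xor edx, eax: edx=23^7=16
after imul edi, eax: edi=60*7=420
after add edx, 11: edx=16+11=27
after add eax, 2: eax=7+2=9
cmp eax, 13  (cmp 9,13)
jne L0: taken
after xor edx, eax: edx=27^9=18
after imul edi, eax: edi=420*9=3780
after add edx, 11: edx=18+11=29
after add eax, 2: eax=9+2=11
cmp eax, 13  (cmp 11,13)
jne L0: taken
after xor edx, eax: edx=29^11=22
after imul edi, eax: edi=3780*11=41580
after add edx, 11: edx=22+11=33
after add eax, 2: eax=11+2=13
cmp eax, 13  (cmp 13,13)
jne L0: not taken
after add edi, 15: edi=41580+15=41595
halt.
Total executed instructions: 29.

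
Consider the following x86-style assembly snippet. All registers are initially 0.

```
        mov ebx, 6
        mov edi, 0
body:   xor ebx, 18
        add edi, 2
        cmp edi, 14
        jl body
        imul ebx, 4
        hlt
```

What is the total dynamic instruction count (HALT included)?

32

ebx=6
edi=0
ebx=6^18=20
edi=0+2=2
cmp edi, 14  (cmp 2,14)
jl body: taken
ebx=20^18=6
edi=2+2=4
cmp edi, 14  (cmp 4,14)
jl body: taken
ebx=6^18=20
edi=4+2=6
cmp edi, 14  (cmp 6,14)
jl body: taken
ebx=20^18=6
edi=6+2=8
cmp edi, 14  (cmp 8,14)
jl body: taken
ebx=6^18=20
edi=8+2=10
cmp edi, 14  (cmp 10,14)
jl body: taken
ebx=20^18=6
edi=10+2=12
cmp edi, 14  (cmp 12,14)
jl body: taken
ebx=6^18=20
edi=12+2=14
cmp edi, 14  (cmp 14,14)
jl body: not taken
ebx=20*4=80
halt.
Total executed instructions: 32.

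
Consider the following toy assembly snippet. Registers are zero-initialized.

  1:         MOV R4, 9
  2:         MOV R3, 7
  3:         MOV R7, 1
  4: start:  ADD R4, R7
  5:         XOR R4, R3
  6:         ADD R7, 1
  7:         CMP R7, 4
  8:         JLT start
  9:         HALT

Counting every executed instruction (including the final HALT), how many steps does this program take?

19

after MOV R4, 9: R4=9
after MOV R3, 7: R3=7
after MOV R7, 1: R7=1
after ADD R4, R7: R4=9+1=10
after XOR R4, R3: R4=10^7=13
after ADD R7, 1: R7=1+1=2
CMP R7, 4  (cmp 2,4)
JLT start: taken
after ADD R4, R7: R4=13+2=15
after XOR R4, R3: R4=15^7=8
after ADD R7, 1: R7=2+1=3
CMP R7, 4  (cmp 3,4)
JLT start: taken
after ADD R4, R7: R4=8+3=11
after XOR R4, R3: R4=11^7=12
after ADD R7, 1: R7=3+1=4
CMP R7, 4  (cmp 4,4)
JLT start: not taken
halt.
Total executed instructions: 19.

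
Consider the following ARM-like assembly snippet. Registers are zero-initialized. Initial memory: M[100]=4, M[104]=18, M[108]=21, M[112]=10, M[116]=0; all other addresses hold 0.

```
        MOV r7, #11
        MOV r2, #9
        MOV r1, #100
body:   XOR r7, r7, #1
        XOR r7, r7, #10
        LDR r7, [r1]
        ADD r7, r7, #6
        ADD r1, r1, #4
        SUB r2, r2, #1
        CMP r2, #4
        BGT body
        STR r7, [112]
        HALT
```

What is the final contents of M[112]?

6

MOV r7, #11 → r7=11
MOV r2, #9 → r2=9
MOV r1, #100 → r1=100
XOR r7, r7, #1 → r7=11^1=10
XOR r7, r7, #10 → r7=10^10=0
LDR r7, [r1] → r7=M[100]=4
ADD r7, r7, #6 → r7=4+6=10
ADD r1, r1, #4 → r1=100+4=104
SUB r2, r2, #1 → r2=9-1=8
CMP r2, #4  (cmp 8,4)
BGT body: taken
XOR r7, r7, #1 → r7=10^1=11
XOR r7, r7, #10 → r7=11^10=1
LDR r7, [r1] → r7=M[104]=18
ADD r7, r7, #6 → r7=18+6=24
ADD r1, r1, #4 → r1=104+4=108
SUB r2, r2, #1 → r2=8-1=7
CMP r2, #4  (cmp 7,4)
BGT body: taken
XOR r7, r7, #1 → r7=24^1=25
XOR r7, r7, #10 → r7=25^10=19
LDR r7, [r1] → r7=M[108]=21
ADD r7, r7, #6 → r7=21+6=27
ADD r1, r1, #4 → r1=108+4=112
SUB r2, r2, #1 → r2=7-1=6
CMP r2, #4  (cmp 6,4)
BGT body: taken
XOR r7, r7, #1 → r7=27^1=26
XOR r7, r7, #10 → r7=26^10=16
LDR r7, [r1] → r7=M[112]=10
ADD r7, r7, #6 → r7=10+6=16
ADD r1, r1, #4 → r1=112+4=116
SUB r2, r2, #1 → r2=6-1=5
CMP r2, #4  (cmp 5,4)
BGT body: taken
XOR r7, r7, #1 → r7=16^1=17
XOR r7, r7, #10 → r7=17^10=27
LDR r7, [r1] → r7=M[116]=0
ADD r7, r7, #6 → r7=0+6=6
ADD r1, r1, #4 → r1=116+4=120
SUB r2, r2, #1 → r2=5-1=4
CMP r2, #4  (cmp 4,4)
BGT body: not taken
STR r7, [112] → M[112]=6
halt.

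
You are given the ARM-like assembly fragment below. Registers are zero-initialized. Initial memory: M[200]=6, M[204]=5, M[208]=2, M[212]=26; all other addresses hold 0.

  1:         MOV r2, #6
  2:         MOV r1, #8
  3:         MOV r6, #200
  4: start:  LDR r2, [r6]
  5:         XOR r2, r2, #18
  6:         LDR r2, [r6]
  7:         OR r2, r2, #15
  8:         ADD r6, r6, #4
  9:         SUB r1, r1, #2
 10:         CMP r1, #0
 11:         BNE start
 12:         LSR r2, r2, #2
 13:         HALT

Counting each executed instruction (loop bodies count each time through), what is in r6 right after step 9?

MOV r2, #6 → r2=6
MOV r1, #8 → r1=8
MOV r6, #200 → r6=200
LDR r2, [r6] → r2=M[200]=6
XOR r2, r2, #18 → r2=6^18=20
LDR r2, [r6] → r2=M[200]=6
OR r2, r2, #15 → r2=6|15=15
ADD r6, r6, #4 → r6=200+4=204
SUB r1, r1, #2 → r1=8-2=6
After step 9: r6 = 204.

204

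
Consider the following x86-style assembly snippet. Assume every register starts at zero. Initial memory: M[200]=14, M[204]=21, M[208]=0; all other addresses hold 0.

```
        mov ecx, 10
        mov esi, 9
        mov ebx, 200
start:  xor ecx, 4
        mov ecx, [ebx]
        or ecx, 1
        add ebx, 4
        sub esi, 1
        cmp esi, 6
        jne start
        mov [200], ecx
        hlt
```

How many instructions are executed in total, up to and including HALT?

ecx=10
esi=9
ebx=200
ecx=10^4=14
ecx=M[200]=14
ecx=14|1=15
ebx=200+4=204
esi=9-1=8
cmp esi, 6  (cmp 8,6)
jne start: taken
ecx=15^4=11
ecx=M[204]=21
ecx=21|1=21
ebx=204+4=208
esi=8-1=7
cmp esi, 6  (cmp 7,6)
jne start: taken
ecx=21^4=17
ecx=M[208]=0
ecx=0|1=1
ebx=208+4=212
esi=7-1=6
cmp esi, 6  (cmp 6,6)
jne start: not taken
mov [200], ecx → M[200]=1
halt.
Total executed instructions: 26.

26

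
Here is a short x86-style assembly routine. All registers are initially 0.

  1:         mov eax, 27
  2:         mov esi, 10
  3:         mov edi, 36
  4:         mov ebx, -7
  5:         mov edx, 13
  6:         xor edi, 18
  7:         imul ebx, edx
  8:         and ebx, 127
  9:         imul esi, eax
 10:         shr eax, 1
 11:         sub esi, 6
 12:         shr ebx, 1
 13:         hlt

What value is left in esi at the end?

264

mov eax, 27 → eax=27
mov esi, 10 → esi=10
mov edi, 36 → edi=36
mov ebx, -7 → ebx=-7
mov edx, 13 → edx=13
xor edi, 18 → edi=36^18=54
imul ebx, edx → ebx=(-7)*13=-91
and ebx, 127 → ebx=(-91)&127=37
imul esi, eax → esi=10*27=270
shr eax, 1 → eax=27>>1=13
sub esi, 6 → esi=270-6=264
shr ebx, 1 → ebx=37>>1=18
halt.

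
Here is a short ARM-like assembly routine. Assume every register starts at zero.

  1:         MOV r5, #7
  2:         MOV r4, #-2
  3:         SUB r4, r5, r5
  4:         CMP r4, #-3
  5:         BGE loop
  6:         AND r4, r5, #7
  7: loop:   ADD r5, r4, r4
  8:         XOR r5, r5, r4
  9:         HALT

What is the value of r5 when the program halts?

r5=7
r4=-2
r4=7-7=0
CMP r4, #-3  (cmp 0,-3)
BGE loop: taken
r5=0+0=0
r5=0^0=0
halt.

0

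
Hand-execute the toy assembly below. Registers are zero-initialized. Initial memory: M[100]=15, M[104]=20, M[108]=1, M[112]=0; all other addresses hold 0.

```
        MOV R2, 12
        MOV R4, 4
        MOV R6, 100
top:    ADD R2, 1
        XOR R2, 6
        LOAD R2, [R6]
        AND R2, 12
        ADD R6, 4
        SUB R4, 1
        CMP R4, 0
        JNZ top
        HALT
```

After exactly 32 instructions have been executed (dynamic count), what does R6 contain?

116

R2=12
R4=4
R6=100
R2=12+1=13
R2=13^6=11
R2=M[100]=15
R2=15&12=12
R6=100+4=104
R4=4-1=3
CMP R4, 0  (cmp 3,0)
JNZ top: taken
R2=12+1=13
R2=13^6=11
R2=M[104]=20
R2=20&12=4
R6=104+4=108
R4=3-1=2
CMP R4, 0  (cmp 2,0)
JNZ top: taken
R2=4+1=5
R2=5^6=3
R2=M[108]=1
R2=1&12=0
R6=108+4=112
R4=2-1=1
CMP R4, 0  (cmp 1,0)
JNZ top: taken
R2=0+1=1
R2=1^6=7
R2=M[112]=0
R2=0&12=0
R6=112+4=116
After step 32: R6 = 116.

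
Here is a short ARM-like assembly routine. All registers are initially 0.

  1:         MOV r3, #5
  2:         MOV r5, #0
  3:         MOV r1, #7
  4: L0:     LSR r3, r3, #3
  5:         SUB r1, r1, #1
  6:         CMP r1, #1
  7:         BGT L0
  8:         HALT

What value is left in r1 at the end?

1

MOV r3, #5 → r3=5
MOV r5, #0 → r5=0
MOV r1, #7 → r1=7
LSR r3, r3, #3 → r3=5>>3=0
SUB r1, r1, #1 → r1=7-1=6
CMP r1, #1  (cmp 6,1)
BGT L0: taken
LSR r3, r3, #3 → r3=0>>3=0
SUB r1, r1, #1 → r1=6-1=5
CMP r1, #1  (cmp 5,1)
BGT L0: taken
LSR r3, r3, #3 → r3=0>>3=0
SUB r1, r1, #1 → r1=5-1=4
CMP r1, #1  (cmp 4,1)
BGT L0: taken
LSR r3, r3, #3 → r3=0>>3=0
SUB r1, r1, #1 → r1=4-1=3
CMP r1, #1  (cmp 3,1)
BGT L0: taken
LSR r3, r3, #3 → r3=0>>3=0
SUB r1, r1, #1 → r1=3-1=2
CMP r1, #1  (cmp 2,1)
BGT L0: taken
LSR r3, r3, #3 → r3=0>>3=0
SUB r1, r1, #1 → r1=2-1=1
CMP r1, #1  (cmp 1,1)
BGT L0: not taken
halt.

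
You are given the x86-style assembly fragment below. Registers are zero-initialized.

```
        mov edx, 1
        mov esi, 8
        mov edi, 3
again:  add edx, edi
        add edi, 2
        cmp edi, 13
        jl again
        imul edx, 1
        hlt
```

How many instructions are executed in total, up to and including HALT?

mov edx, 1 → edx=1
mov esi, 8 → esi=8
mov edi, 3 → edi=3
add edx, edi → edx=1+3=4
add edi, 2 → edi=3+2=5
cmp edi, 13  (cmp 5,13)
jl again: taken
add edx, edi → edx=4+5=9
add edi, 2 → edi=5+2=7
cmp edi, 13  (cmp 7,13)
jl again: taken
add edx, edi → edx=9+7=16
add edi, 2 → edi=7+2=9
cmp edi, 13  (cmp 9,13)
jl again: taken
add edx, edi → edx=16+9=25
add edi, 2 → edi=9+2=11
cmp edi, 13  (cmp 11,13)
jl again: taken
add edx, edi → edx=25+11=36
add edi, 2 → edi=11+2=13
cmp edi, 13  (cmp 13,13)
jl again: not taken
imul edx, 1 → edx=36*1=36
halt.
Total executed instructions: 25.

25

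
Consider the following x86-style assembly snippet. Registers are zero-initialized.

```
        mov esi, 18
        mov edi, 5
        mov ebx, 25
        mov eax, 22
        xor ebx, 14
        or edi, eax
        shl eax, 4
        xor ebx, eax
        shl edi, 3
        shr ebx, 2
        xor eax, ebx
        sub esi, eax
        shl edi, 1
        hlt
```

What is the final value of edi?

after mov esi, 18: esi=18
after mov edi, 5: edi=5
after mov ebx, 25: ebx=25
after mov eax, 22: eax=22
after xor ebx, 14: ebx=25^14=23
after or edi, eax: edi=5|22=23
after shl eax, 4: eax=22<<4=352
after xor ebx, eax: ebx=23^352=375
after shl edi, 3: edi=23<<3=184
after shr ebx, 2: ebx=375>>2=93
after xor eax, ebx: eax=352^93=317
after sub esi, eax: esi=18-317=-299
after shl edi, 1: edi=184<<1=368
halt.

368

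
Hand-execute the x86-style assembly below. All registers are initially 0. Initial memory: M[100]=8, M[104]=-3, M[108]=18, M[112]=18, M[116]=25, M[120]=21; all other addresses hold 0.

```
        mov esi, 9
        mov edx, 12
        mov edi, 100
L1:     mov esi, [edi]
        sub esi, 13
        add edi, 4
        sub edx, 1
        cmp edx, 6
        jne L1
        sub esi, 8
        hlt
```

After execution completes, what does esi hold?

esi=9
edx=12
edi=100
esi=M[100]=8
esi=8-13=-5
edi=100+4=104
edx=12-1=11
cmp edx, 6  (cmp 11,6)
jne L1: taken
esi=M[104]=-3
esi=(-3)-13=-16
edi=104+4=108
edx=11-1=10
cmp edx, 6  (cmp 10,6)
jne L1: taken
esi=M[108]=18
esi=18-13=5
edi=108+4=112
edx=10-1=9
cmp edx, 6  (cmp 9,6)
jne L1: taken
esi=M[112]=18
esi=18-13=5
edi=112+4=116
edx=9-1=8
cmp edx, 6  (cmp 8,6)
jne L1: taken
esi=M[116]=25
esi=25-13=12
edi=116+4=120
edx=8-1=7
cmp edx, 6  (cmp 7,6)
jne L1: taken
esi=M[120]=21
esi=21-13=8
edi=120+4=124
edx=7-1=6
cmp edx, 6  (cmp 6,6)
jne L1: not taken
esi=8-8=0
halt.

0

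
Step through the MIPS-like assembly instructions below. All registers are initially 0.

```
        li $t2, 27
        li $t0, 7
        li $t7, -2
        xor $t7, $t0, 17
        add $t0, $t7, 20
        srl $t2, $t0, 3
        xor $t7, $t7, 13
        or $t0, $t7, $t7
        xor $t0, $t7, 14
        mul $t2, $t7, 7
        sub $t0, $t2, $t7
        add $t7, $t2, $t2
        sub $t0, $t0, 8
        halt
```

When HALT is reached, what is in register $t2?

189

li $t2, 27 → $t2=27
li $t0, 7 → $t0=7
li $t7, -2 → $t7=-2
xor $t7, $t0, 17 → $t7=7^17=22
add $t0, $t7, 20 → $t0=22+20=42
srl $t2, $t0, 3 → $t2=42>>3=5
xor $t7, $t7, 13 → $t7=22^13=27
or $t0, $t7, $t7 → $t0=27|27=27
xor $t0, $t7, 14 → $t0=27^14=21
mul $t2, $t7, 7 → $t2=27*7=189
sub $t0, $t2, $t7 → $t0=189-27=162
add $t7, $t2, $t2 → $t7=189+189=378
sub $t0, $t0, 8 → $t0=162-8=154
halt.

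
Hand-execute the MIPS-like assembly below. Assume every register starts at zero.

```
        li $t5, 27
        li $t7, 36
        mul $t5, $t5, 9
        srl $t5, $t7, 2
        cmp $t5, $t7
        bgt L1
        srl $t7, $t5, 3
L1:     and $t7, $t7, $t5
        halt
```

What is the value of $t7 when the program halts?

1

li $t5, 27 → $t5=27
li $t7, 36 → $t7=36
mul $t5, $t5, 9 → $t5=27*9=243
srl $t5, $t7, 2 → $t5=36>>2=9
cmp $t5, $t7  (cmp 9,36)
bgt L1: not taken
srl $t7, $t5, 3 → $t7=9>>3=1
and $t7, $t7, $t5 → $t7=1&9=1
halt.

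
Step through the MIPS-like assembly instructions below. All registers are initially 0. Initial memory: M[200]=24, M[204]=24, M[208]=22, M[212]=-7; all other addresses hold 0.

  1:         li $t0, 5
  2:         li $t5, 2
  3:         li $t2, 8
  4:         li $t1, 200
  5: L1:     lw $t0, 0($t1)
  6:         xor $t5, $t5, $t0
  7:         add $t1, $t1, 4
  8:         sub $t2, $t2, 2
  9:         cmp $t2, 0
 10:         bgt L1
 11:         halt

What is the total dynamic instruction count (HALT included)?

29

$t0=5
$t5=2
$t2=8
$t1=200
$t0=M[200]=24
$t5=2^24=26
$t1=200+4=204
$t2=8-2=6
cmp $t2, 0  (cmp 6,0)
bgt L1: taken
$t0=M[204]=24
$t5=26^24=2
$t1=204+4=208
$t2=6-2=4
cmp $t2, 0  (cmp 4,0)
bgt L1: taken
$t0=M[208]=22
$t5=2^22=20
$t1=208+4=212
$t2=4-2=2
cmp $t2, 0  (cmp 2,0)
bgt L1: taken
$t0=M[212]=-7
$t5=20^(-7)=-19
$t1=212+4=216
$t2=2-2=0
cmp $t2, 0  (cmp 0,0)
bgt L1: not taken
halt.
Total executed instructions: 29.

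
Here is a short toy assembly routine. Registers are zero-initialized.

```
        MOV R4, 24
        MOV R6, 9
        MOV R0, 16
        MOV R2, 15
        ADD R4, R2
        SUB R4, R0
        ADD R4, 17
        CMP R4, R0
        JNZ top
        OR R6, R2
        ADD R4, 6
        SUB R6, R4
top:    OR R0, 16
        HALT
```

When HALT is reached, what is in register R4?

MOV R4, 24 → R4=24
MOV R6, 9 → R6=9
MOV R0, 16 → R0=16
MOV R2, 15 → R2=15
ADD R4, R2 → R4=24+15=39
SUB R4, R0 → R4=39-16=23
ADD R4, 17 → R4=23+17=40
CMP R4, R0  (cmp 40,16)
JNZ top: taken
OR R0, 16 → R0=16|16=16
halt.

40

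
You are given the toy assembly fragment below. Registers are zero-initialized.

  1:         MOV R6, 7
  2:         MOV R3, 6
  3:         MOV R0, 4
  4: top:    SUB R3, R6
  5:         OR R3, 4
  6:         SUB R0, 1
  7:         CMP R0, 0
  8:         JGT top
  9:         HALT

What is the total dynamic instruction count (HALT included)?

after MOV R6, 7: R6=7
after MOV R3, 6: R3=6
after MOV R0, 4: R0=4
after SUB R3, R6: R3=6-7=-1
after OR R3, 4: R3=(-1)|4=-1
after SUB R0, 1: R0=4-1=3
CMP R0, 0  (cmp 3,0)
JGT top: taken
after SUB R3, R6: R3=(-1)-7=-8
after OR R3, 4: R3=(-8)|4=-4
after SUB R0, 1: R0=3-1=2
CMP R0, 0  (cmp 2,0)
JGT top: taken
after SUB R3, R6: R3=(-4)-7=-11
after OR R3, 4: R3=(-11)|4=-11
after SUB R0, 1: R0=2-1=1
CMP R0, 0  (cmp 1,0)
JGT top: taken
after SUB R3, R6: R3=(-11)-7=-18
after OR R3, 4: R3=(-18)|4=-18
after SUB R0, 1: R0=1-1=0
CMP R0, 0  (cmp 0,0)
JGT top: not taken
halt.
Total executed instructions: 24.

24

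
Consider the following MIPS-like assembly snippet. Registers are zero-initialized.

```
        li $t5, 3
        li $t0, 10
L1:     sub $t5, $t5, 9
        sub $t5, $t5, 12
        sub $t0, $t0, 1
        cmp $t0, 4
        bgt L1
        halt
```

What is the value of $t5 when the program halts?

-123

li $t5, 3 → $t5=3
li $t0, 10 → $t0=10
sub $t5, $t5, 9 → $t5=3-9=-6
sub $t5, $t5, 12 → $t5=(-6)-12=-18
sub $t0, $t0, 1 → $t0=10-1=9
cmp $t0, 4  (cmp 9,4)
bgt L1: taken
sub $t5, $t5, 9 → $t5=(-18)-9=-27
sub $t5, $t5, 12 → $t5=(-27)-12=-39
sub $t0, $t0, 1 → $t0=9-1=8
cmp $t0, 4  (cmp 8,4)
bgt L1: taken
sub $t5, $t5, 9 → $t5=(-39)-9=-48
sub $t5, $t5, 12 → $t5=(-48)-12=-60
sub $t0, $t0, 1 → $t0=8-1=7
cmp $t0, 4  (cmp 7,4)
bgt L1: taken
sub $t5, $t5, 9 → $t5=(-60)-9=-69
sub $t5, $t5, 12 → $t5=(-69)-12=-81
sub $t0, $t0, 1 → $t0=7-1=6
cmp $t0, 4  (cmp 6,4)
bgt L1: taken
sub $t5, $t5, 9 → $t5=(-81)-9=-90
sub $t5, $t5, 12 → $t5=(-90)-12=-102
sub $t0, $t0, 1 → $t0=6-1=5
cmp $t0, 4  (cmp 5,4)
bgt L1: taken
sub $t5, $t5, 9 → $t5=(-102)-9=-111
sub $t5, $t5, 12 → $t5=(-111)-12=-123
sub $t0, $t0, 1 → $t0=5-1=4
cmp $t0, 4  (cmp 4,4)
bgt L1: not taken
halt.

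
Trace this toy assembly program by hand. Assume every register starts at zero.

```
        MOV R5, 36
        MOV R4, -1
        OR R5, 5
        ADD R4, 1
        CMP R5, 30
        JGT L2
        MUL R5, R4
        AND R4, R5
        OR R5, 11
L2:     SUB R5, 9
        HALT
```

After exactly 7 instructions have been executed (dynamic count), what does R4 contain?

MOV R5, 36 → R5=36
MOV R4, -1 → R4=-1
OR R5, 5 → R5=36|5=37
ADD R4, 1 → R4=(-1)+1=0
CMP R5, 30  (cmp 37,30)
JGT L2: taken
SUB R5, 9 → R5=37-9=28
After step 7: R4 = 0.

0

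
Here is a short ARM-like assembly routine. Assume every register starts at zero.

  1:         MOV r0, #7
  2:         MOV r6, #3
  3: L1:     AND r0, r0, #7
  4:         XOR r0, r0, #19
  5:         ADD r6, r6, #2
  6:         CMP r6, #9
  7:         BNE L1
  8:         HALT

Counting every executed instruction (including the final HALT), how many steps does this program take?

MOV r0, #7 → r0=7
MOV r6, #3 → r6=3
AND r0, r0, #7 → r0=7&7=7
XOR r0, r0, #19 → r0=7^19=20
ADD r6, r6, #2 → r6=3+2=5
CMP r6, #9  (cmp 5,9)
BNE L1: taken
AND r0, r0, #7 → r0=20&7=4
XOR r0, r0, #19 → r0=4^19=23
ADD r6, r6, #2 → r6=5+2=7
CMP r6, #9  (cmp 7,9)
BNE L1: taken
AND r0, r0, #7 → r0=23&7=7
XOR r0, r0, #19 → r0=7^19=20
ADD r6, r6, #2 → r6=7+2=9
CMP r6, #9  (cmp 9,9)
BNE L1: not taken
halt.
Total executed instructions: 18.

18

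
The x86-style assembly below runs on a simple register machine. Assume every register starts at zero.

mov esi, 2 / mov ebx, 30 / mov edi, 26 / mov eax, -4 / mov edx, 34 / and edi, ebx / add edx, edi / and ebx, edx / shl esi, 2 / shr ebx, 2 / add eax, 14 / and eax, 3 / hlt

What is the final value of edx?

after mov esi, 2: esi=2
after mov ebx, 30: ebx=30
after mov edi, 26: edi=26
after mov eax, -4: eax=-4
after mov edx, 34: edx=34
after and edi, ebx: edi=26&30=26
after add edx, edi: edx=34+26=60
after and ebx, edx: ebx=30&60=28
after shl esi, 2: esi=2<<2=8
after shr ebx, 2: ebx=28>>2=7
after add eax, 14: eax=(-4)+14=10
after and eax, 3: eax=10&3=2
halt.

60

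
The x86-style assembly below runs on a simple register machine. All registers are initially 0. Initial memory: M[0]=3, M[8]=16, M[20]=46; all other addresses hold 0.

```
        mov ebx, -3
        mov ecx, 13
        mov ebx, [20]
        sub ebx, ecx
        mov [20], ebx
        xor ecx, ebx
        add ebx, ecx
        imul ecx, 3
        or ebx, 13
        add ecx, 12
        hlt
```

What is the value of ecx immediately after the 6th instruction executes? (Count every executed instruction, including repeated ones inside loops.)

ebx=-3
ecx=13
ebx=M[20]=46
ebx=46-13=33
mov [20], ebx → M[20]=33
ecx=13^33=44
After step 6: ecx = 44.

44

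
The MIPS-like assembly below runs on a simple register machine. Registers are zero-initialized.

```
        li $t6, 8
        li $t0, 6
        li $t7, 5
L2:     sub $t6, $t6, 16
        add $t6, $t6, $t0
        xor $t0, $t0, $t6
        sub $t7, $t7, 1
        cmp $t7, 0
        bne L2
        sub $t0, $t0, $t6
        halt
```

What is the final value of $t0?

after li $t6, 8: $t6=8
after li $t0, 6: $t0=6
after li $t7, 5: $t7=5
after sub $t6, $t6, 16: $t6=8-16=-8
after add $t6, $t6, $t0: $t6=(-8)+6=-2
after xor $t0, $t0, $t6: $t0=6^(-2)=-8
after sub $t7, $t7, 1: $t7=5-1=4
cmp $t7, 0  (cmp 4,0)
bne L2: taken
after sub $t6, $t6, 16: $t6=(-2)-16=-18
after add $t6, $t6, $t0: $t6=(-18)+(-8)=-26
after xor $t0, $t0, $t6: $t0=(-8)^(-26)=30
after sub $t7, $t7, 1: $t7=4-1=3
cmp $t7, 0  (cmp 3,0)
bne L2: taken
after sub $t6, $t6, 16: $t6=(-26)-16=-42
after add $t6, $t6, $t0: $t6=(-42)+30=-12
after xor $t0, $t0, $t6: $t0=30^(-12)=-22
after sub $t7, $t7, 1: $t7=3-1=2
cmp $t7, 0  (cmp 2,0)
bne L2: taken
after sub $t6, $t6, 16: $t6=(-12)-16=-28
after add $t6, $t6, $t0: $t6=(-28)+(-22)=-50
after xor $t0, $t0, $t6: $t0=(-22)^(-50)=36
after sub $t7, $t7, 1: $t7=2-1=1
cmp $t7, 0  (cmp 1,0)
bne L2: taken
after sub $t6, $t6, 16: $t6=(-50)-16=-66
after add $t6, $t6, $t0: $t6=(-66)+36=-30
after xor $t0, $t0, $t6: $t0=36^(-30)=-58
after sub $t7, $t7, 1: $t7=1-1=0
cmp $t7, 0  (cmp 0,0)
bne L2: not taken
after sub $t0, $t0, $t6: $t0=(-58)-(-30)=-28
halt.

-28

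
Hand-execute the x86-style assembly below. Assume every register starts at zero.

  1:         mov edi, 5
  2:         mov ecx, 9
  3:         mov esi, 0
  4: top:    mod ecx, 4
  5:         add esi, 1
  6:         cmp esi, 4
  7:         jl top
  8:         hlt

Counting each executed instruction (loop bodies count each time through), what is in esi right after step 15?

3

edi=5
ecx=9
esi=0
ecx=9%4=1
esi=0+1=1
cmp esi, 4  (cmp 1,4)
jl top: taken
ecx=1%4=1
esi=1+1=2
cmp esi, 4  (cmp 2,4)
jl top: taken
ecx=1%4=1
esi=2+1=3
cmp esi, 4  (cmp 3,4)
jl top: taken
After step 15: esi = 3.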